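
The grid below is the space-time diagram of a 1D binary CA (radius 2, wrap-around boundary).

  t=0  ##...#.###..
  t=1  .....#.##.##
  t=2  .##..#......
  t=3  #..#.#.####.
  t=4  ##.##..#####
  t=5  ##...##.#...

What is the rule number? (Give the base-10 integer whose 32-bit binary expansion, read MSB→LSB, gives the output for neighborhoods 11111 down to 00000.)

  [31] ##### => .  t=4,i=9
  [30] ####. => #  t=3,i=9
  [29] ###.# => #  t=3,i=10
  [28] ###.. => .  t=0,i=9
  [27] ##.## => .  t=1,i=9
  [26] ##.#. => #  t=3,i=11
  [25] ##..# => #  t=0,i=10
  [24] ##... => .  t=0,i=2
  [23] #.### => #  t=0,i=7
  [22] #.##. => .  t=1,i=7
  [21] #.#.# => .  t=3,i=5
  [20] #.#.. => #  t=3,i=0
  [19] #..## => #  t=0,i=11
  [18] #..#. => .  t=2,i=4
  [17] #...# => .  t=0,i=3
  [16] #.... => #  t=1,i=1
  [15] .#### => #  t=3,i=8
  [14] .###. => #  t=0,i=8
  [13] .##.# => .  t=1,i=8
  [12] .##.. => .  t=0,i=1
  [11] .#.## => .  t=0,i=6
  [10] .#.#. => #  t=3,i=4
  [9] .#..# => #  t=3,i=1
  [8] .#... => .  t=2,i=6
  [7] ..### => .  t=4,i=7
  [6] ..##. => .  t=0,i=0
  [5] ..#.# => #  t=0,i=5
  [4] ..#.. => #  t=2,i=5
  [3] ...## => #  t=2,i=0
  [2] ...#. => .  t=0,i=4
  [1] ....# => .  t=1,i=3
  [0] ..... => #  t=1,i=2
  bits 01100110100110011100011000111001 = 1721353785

1721353785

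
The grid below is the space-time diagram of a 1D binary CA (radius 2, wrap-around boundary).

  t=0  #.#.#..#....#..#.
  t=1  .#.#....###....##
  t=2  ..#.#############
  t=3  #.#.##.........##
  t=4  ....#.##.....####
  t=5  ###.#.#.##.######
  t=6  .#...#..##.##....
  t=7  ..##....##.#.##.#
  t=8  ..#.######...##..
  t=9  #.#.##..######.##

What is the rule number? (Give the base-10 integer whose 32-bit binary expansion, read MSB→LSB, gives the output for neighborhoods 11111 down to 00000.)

1405347306

  [31] ##### => .  t=2,i=6
  [30] ####. => #  t=2,i=15
  [29] ###.# => .  t=3,i=0
  [28] ###.. => #  t=1,i=10
  [27] ##.## => .  t=5,i=10
  [26] ##.#. => .  t=1,i=0
  [25] ##..# => #  t=2,i=0
  [24] ##... => #  t=1,i=11
  [23] #.### => #  t=2,i=4
  [22] #.##. => #  t=3,i=4
  [21] #.#.# => .  t=0,i=0
  [20] #.#.. => .  t=0,i=4
  [19] #..## => .  t=6,i=7
  [18] #..#. => .  t=0,i=6
  [17] #...# => #  t=6,i=3
  [16] #.... => #  t=0,i=9
  [15] .#### => #  t=2,i=5
  [14] .###. => #  t=1,i=9
  [13] .##.# => #  t=1,i=16
  [12] .##.. => .  t=3,i=5
  [11] .#.## => .  t=2,i=3
  [10] .#.#. => #  t=0,i=1
  [9] .#..# => .  t=0,i=5
  [8] .#... => #  t=0,i=8
  [7] ..### => #  t=1,i=8
  [6] ..##. => #  t=1,i=15
  [5] ..#.# => #  t=0,i=15
  [4] ..#.. => .  t=0,i=7
  [3] ...## => #  t=1,i=7
  [2] ...#. => .  t=0,i=11
  [1] ....# => #  t=0,i=10
  [0] ..... => .  t=3,i=8
  bits 01010011110000111110010111101010 = 1405347306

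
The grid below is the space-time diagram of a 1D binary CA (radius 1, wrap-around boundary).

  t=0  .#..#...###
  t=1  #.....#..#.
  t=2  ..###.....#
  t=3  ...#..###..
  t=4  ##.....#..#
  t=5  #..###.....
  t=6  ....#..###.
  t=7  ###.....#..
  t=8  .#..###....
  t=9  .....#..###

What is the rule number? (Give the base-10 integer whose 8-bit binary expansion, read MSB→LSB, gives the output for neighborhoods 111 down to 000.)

161

  [7] ### => #  t=0,i=9
  [6] ##. => .  t=0,i=10
  [5] #.# => #  t=0,i=0
  [4] #.. => .  t=0,i=2
  [3] .## => .  t=0,i=8
  [2] .#. => .  t=0,i=1
  [1] ..# => .  t=0,i=3
  [0] ... => #  t=0,i=6
  bits 10100001 = 161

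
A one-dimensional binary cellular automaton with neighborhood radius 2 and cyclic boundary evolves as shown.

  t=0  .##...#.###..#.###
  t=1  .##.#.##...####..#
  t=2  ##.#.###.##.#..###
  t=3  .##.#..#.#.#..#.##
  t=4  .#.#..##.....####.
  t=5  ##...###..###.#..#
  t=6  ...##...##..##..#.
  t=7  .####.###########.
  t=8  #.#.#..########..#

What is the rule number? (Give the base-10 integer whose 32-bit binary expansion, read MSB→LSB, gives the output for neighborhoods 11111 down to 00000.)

  nb #####: next=#  (t=2,i=17, bit31=1)
  nb ####.: next=.  (t=1,i=13, bit30=0)
  nb ###.#: next=#  (t=0,i=17, bit29=1)
  nb ###..: next=.  (t=0,i=10, bit28=0)
  nb ##.##: next=.  (t=0,i=0, bit27=0)
  nb ##.#.: next=#  (t=1,i=3, bit26=1)
  nb ##..#: next=#  (t=0,i=11, bit25=1)
  nb ##...: next=.  (t=0,i=3, bit24=0)
  nb #.###: next=.  (t=0,i=8, bit23=0)
  nb #.##.: next=#  (t=0,i=1, bit22=1)
  nb #.#.#: next=.  (t=1,i=4, bit21=0)
  nb #.#..: next=.  (t=2,i=12, bit20=0)
  nb #..##: next=#  (t=2,i=14, bit19=1)
  nb #..#.: next=#  (t=0,i=12, bit18=1)
  nb #...#: next=#  (t=0,i=4, bit17=1)
  nb #....: next=.  (t=4,i=9, bit16=0)
  nb .####: next=#  (t=1,i=12, bit15=1)
  nb .###.: next=.  (t=0,i=9, bit14=0)
  nb .##.#: next=.  (t=1,i=2, bit13=0)
  nb .##..: next=#  (t=0,i=2, bit12=1)
  nb .#.##: next=#  (t=0,i=7, bit11=1)
  nb .#.#.: next=.  (t=3,i=8, bit10=0)
  nb .#..#: next=.  (t=2,i=13, bit9=0)
  nb .#...: next=.  (t=6,i=17, bit8=0)
  nb ..###: next=.  (t=1,i=11, bit7=0)
  nb ..##.: next=#  (t=4,i=6, bit6=1)
  nb ..#.#: next=#  (t=0,i=6, bit5=1)
  nb ..#..: next=#  (t=6,i=16, bit4=1)
  nb ...##: next=#  (t=1,i=10, bit3=1)
  nb ...#.: next=.  (t=0,i=5, bit2=0)
  nb ....#: next=#  (t=4,i=11, bit1=1)
  nb .....: next=#  (t=4,i=10, bit0=1)
  bits 10100110010011101001100001111011 = 2790168699

2790168699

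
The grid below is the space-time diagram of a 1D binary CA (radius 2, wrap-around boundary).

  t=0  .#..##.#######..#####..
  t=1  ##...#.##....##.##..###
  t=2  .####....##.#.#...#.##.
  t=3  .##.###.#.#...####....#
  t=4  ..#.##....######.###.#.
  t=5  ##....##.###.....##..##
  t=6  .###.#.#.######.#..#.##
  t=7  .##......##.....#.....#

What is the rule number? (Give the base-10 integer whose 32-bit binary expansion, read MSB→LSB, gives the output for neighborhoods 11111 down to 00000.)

  ##### -> .   bit 31 = 0  t=0,i=9
  ####. -> .   bit 30 = 0  t=0,i=12
  ###.# -> .   bit 29 = 0  t=3,i=6
  ###.. -> #   bit 28 = 1  t=0,i=13
  ##.## -> .   bit 27 = 0  t=0,i=6
  ##.#. -> .   bit 26 = 0  t=2,i=11
  ##..# -> #   bit 25 = 1  t=0,i=14
  ##... -> #   bit 24 = 1  t=0,i=21
  #.### -> #   bit 23 = 1  t=0,i=7
  #.##. -> .   bit 22 = 0  t=1,i=7
  #.#.# -> .   bit 21 = 0  t=2,i=12
  #.#.. -> #   bit 20 = 1  t=2,i=14
  #..## -> .   bit 19 = 0  t=0,i=3
  #..#. -> .   bit 18 = 0  t=6,i=18
  #...# -> #   bit 17 = 1  t=0,i=22
  #.... -> #   bit 16 = 1  t=1,i=10
  .#### -> #   bit 15 = 1  t=0,i=8
  .###. -> #   bit 14 = 1  t=3,i=5
  .##.# -> #   bit 13 = 1  t=0,i=5
  .##.. -> .   bit 12 = 0  t=1,i=8
  .#.## -> .   bit 11 = 0  t=1,i=6
  .#.#. -> .   bit 10 = 0  t=2,i=13
  .#..# -> .   bit 9 = 0  t=0,i=2
  .#... -> #   bit 8 = 1  t=2,i=15
  ..### -> #   bit 7 = 1  t=0,i=16
  ..##. -> .   bit 6 = 0  t=0,i=4
  ..#.# -> .   bit 5 = 0  t=1,i=5
  ..#.. -> #   bit 4 = 1  t=0,i=1
  ...## -> #   bit 3 = 1  t=1,i=12
  ...#. -> #   bit 2 = 1  t=0,i=0
  ....# -> .   bit 1 = 0  t=1,i=11
  ..... -> #   bit 0 = 1  t=5,i=14
  bits 00010011100100111110000110011101 = 328458653

328458653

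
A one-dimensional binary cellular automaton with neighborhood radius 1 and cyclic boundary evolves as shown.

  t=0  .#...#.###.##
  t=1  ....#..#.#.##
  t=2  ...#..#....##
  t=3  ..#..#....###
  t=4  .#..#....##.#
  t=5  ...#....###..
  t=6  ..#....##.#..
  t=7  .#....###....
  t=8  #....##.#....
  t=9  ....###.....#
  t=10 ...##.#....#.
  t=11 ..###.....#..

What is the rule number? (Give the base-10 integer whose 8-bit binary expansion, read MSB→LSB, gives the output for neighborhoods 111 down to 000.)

74

  [7] ### => .  t=0,i=8
  [6] ##. => #  t=0,i=9
  [5] #.# => .  t=0,i=0
  [4] #.. => .  t=0,i=2
  [3] .## => #  t=0,i=7
  [2] .#. => .  t=0,i=1
  [1] ..# => #  t=0,i=4
  [0] ... => .  t=0,i=3
  bits 01001010 = 74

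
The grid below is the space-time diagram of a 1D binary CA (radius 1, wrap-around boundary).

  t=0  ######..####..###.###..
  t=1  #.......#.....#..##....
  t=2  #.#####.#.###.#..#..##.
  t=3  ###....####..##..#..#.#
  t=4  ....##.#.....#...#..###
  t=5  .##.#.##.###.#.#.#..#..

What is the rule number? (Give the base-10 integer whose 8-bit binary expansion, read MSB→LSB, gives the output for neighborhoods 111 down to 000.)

  ### -> .   bit 7 = 0  t=0,i=1
  ##. -> .   bit 6 = 0  t=0,i=5
  #.# -> #   bit 5 = 1  t=0,i=17
  #.. -> .   bit 4 = 0  t=0,i=6
  .## -> #   bit 3 = 1  t=0,i=0
  .#. -> #   bit 2 = 1  t=1,i=0
  ..# -> .   bit 1 = 0  t=0,i=7
  ... -> #   bit 0 = 1  t=1,i=2
  bits 00101101 = 45

45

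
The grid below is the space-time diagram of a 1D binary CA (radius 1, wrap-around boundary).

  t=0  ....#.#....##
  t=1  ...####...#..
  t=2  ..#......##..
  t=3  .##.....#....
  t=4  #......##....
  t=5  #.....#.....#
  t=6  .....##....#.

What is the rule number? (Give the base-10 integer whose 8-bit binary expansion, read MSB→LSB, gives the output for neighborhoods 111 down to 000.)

38

  nb ###: next=.  (t=1,i=4, bit7=0)
  nb ##.: next=.  (t=0,i=12, bit6=0)
  nb #.#: next=#  (t=0,i=5, bit5=1)
  nb #..: next=.  (t=0,i=0, bit4=0)
  nb .##: next=.  (t=0,i=11, bit3=0)
  nb .#.: next=#  (t=0,i=4, bit2=1)
  nb ..#: next=#  (t=0,i=3, bit1=1)
  nb ...: next=.  (t=0,i=1, bit0=0)
  bits 00100110 = 38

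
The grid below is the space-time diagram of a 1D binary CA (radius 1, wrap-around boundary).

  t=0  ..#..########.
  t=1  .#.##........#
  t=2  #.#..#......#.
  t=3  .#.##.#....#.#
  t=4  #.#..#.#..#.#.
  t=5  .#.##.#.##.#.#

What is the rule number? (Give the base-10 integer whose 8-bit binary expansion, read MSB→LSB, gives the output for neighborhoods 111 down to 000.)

  ###|.  b7=0 t=0,i=6
  ##.|.  b6=0 t=0,i=12
  #.#|#  b5=1 t=1,i=0
  #..|#  b4=1 t=0,i=3
  .##|.  b3=0 t=0,i=5
  .#.|.  b2=0 t=0,i=2
  ..#|#  b1=1 t=0,i=1
  ...|.  b0=0 t=0,i=0
  bits 00110010 = 50

50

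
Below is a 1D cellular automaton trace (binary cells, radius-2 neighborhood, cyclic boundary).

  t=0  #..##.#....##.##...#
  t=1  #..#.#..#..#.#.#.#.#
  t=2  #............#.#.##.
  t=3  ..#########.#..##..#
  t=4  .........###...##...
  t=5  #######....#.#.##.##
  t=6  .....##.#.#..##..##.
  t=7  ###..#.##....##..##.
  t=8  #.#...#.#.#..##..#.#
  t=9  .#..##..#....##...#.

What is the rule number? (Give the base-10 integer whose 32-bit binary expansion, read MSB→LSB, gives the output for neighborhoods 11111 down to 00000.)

2091063365

  #####|.  b31=0 t=3,i=4
  ####.|#  b30=1 t=3,i=9
  ###.#|#  b29=1 t=3,i=10
  ###..|#  b28=1 t=4,i=11
  ##.##|#  b27=1 t=0,i=13
  ##.#.|#  b26=1 t=0,i=5
  ##..#|.  b25=0 t=0,i=1
  ##...|.  b24=0 t=0,i=16
  #.###|#  b23=1 t=5,i=18
  #.##.|.  b22=0 t=0,i=14
  #.#.#|#  b21=1 t=1,i=13
  #.#..|.  b20=0 t=0,i=6
  #..##|.  b19=0 t=0,i=2
  #..#.|.  b18=0 t=1,i=2
  #...#|#  b17=1 t=0,i=17
  #....|#  b16=1 t=0,i=8
  .####|.  b15=0 t=3,i=3
  .###.|.  b14=0 t=4,i=10
  .##.#|.  b13=0 t=0,i=4
  .##..|#  b12=1 t=0,i=0
  .#.##|#  b11=1 t=1,i=18
  .#.#.|.  b10=0 t=1,i=4
  .#..#|.  b9=0 t=1,i=6
  .#...|.  b8=0 t=0,i=7
  ..###|.  b7=0 t=3,i=2
  ..##.|#  b6=1 t=0,i=3
  ..#.#|.  b5=0 t=1,i=3
  ..#..|.  b4=0 t=1,i=8
  ...##|.  b3=0 t=0,i=10
  ...#.|#  b2=1 t=2,i=12
  ....#|.  b1=0 t=0,i=9
  .....|#  b0=1 t=2,i=3
  bits 01111100101000110001100001000101 = 2091063365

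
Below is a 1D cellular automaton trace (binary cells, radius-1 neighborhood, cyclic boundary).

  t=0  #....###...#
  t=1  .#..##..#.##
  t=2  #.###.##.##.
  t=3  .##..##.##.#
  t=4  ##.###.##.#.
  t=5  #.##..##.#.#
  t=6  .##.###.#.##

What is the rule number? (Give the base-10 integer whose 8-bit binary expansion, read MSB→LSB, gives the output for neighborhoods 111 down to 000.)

58

  ###|.  b7=0 t=0,i=6
  ##.|.  b6=0 t=0,i=0
  #.#|#  b5=1 t=1,i=0
  #..|#  b4=1 t=0,i=1
  .##|#  b3=1 t=0,i=5
  .#.|.  b2=0 t=1,i=1
  ..#|#  b1=1 t=0,i=4
  ...|.  b0=0 t=0,i=2
  bits 00111010 = 58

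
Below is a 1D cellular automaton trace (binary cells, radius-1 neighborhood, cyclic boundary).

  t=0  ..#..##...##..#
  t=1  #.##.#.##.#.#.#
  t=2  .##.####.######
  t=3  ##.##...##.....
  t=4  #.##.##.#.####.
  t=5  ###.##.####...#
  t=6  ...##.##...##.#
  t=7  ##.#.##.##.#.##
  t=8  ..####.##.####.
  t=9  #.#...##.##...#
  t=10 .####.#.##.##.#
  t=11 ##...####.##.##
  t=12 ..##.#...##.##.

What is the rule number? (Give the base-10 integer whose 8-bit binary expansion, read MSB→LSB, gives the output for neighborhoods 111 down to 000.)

  [7] ### => .  t=2,i=5
  [6] ##. => .  t=0,i=6
  [5] #.# => #  t=1,i=1
  [4] #.. => #  t=0,i=0
  [3] .## => #  t=0,i=5
  [2] .#. => #  t=0,i=2
  [1] ..# => .  t=0,i=1
  [0] ... => #  t=0,i=8
  bits 00111101 = 61

61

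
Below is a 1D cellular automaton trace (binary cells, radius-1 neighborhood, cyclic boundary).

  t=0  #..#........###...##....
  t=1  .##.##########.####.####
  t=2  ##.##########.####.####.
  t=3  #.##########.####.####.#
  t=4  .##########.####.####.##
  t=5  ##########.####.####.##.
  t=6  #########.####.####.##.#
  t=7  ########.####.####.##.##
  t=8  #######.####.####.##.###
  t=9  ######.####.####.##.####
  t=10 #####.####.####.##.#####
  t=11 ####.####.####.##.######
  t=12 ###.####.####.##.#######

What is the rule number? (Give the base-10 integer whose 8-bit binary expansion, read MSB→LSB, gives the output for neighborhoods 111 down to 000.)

  ### -> #   bit 7 = 1  t=0,i=13
  ##. -> .   bit 6 = 0  t=0,i=14
  #.# -> #   bit 5 = 1  t=1,i=0
  #.. -> #   bit 4 = 1  t=0,i=1
  .## -> #   bit 3 = 1  t=0,i=12
  .#. -> .   bit 2 = 0  t=0,i=0
  ..# -> #   bit 1 = 1  t=0,i=2
  ... -> #   bit 0 = 1  t=0,i=5
  bits 10111011 = 187

187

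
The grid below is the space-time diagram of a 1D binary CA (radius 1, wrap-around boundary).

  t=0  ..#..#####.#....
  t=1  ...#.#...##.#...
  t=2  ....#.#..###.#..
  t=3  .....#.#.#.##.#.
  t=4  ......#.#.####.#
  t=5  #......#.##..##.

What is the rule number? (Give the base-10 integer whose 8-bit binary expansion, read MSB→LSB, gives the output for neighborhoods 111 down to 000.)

  ###|.  b7=0 t=0,i=6
  ##.|#  b6=1 t=0,i=9
  #.#|#  b5=1 t=0,i=10
  #..|#  b4=1 t=0,i=3
  .##|#  b3=1 t=0,i=5
  .#.|.  b2=0 t=0,i=2
  ..#|.  b1=0 t=0,i=1
  ...|.  b0=0 t=0,i=0
  bits 01111000 = 120

120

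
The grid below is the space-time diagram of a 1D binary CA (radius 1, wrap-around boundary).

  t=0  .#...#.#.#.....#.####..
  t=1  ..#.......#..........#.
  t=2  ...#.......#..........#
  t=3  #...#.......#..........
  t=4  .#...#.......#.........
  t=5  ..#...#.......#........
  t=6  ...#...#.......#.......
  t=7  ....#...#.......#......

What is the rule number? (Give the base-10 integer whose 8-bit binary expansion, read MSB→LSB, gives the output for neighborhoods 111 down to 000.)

16

  nb ###: next=.  (t=0,i=18, bit7=0)
  nb ##.: next=.  (t=0,i=20, bit6=0)
  nb #.#: next=.  (t=0,i=6, bit5=0)
  nb #..: next=#  (t=0,i=2, bit4=1)
  nb .##: next=.  (t=0,i=17, bit3=0)
  nb .#.: next=.  (t=0,i=1, bit2=0)
  nb ..#: next=.  (t=0,i=0, bit1=0)
  nb ...: next=.  (t=0,i=3, bit0=0)
  bits 00010000 = 16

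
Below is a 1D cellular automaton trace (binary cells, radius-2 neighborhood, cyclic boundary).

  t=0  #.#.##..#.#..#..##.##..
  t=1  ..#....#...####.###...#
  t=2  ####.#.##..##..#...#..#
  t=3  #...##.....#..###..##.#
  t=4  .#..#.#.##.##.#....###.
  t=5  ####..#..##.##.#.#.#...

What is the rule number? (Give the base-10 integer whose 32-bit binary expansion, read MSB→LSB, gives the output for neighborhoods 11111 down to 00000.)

  [31] ##### => .  t=2,i=1
  [30] ####. => .  t=1,i=13
  [29] ###.# => .  t=1,i=14
  [28] ###.. => .  t=1,i=18
  [27] ##.## => #  t=0,i=18
  [26] ##.#. => #  t=2,i=4
  [25] ##..# => .  t=0,i=6
  [24] ##... => #  t=1,i=19
  [23] #.### => .  t=1,i=16
  [22] #.##. => .  t=0,i=4
  [21] #.#.# => #  t=0,i=2
  [20] #.#.. => .  t=0,i=10
  [19] #..## => .  t=0,i=15
  [18] #..#. => #  t=0,i=7
  [17] #...# => .  t=1,i=9
  [16] #.... => .  t=1,i=4
  [15] .#### => #  t=1,i=12
  [14] .###. => .  t=1,i=17
  [13] .##.# => #  t=0,i=17
  [12] .##.. => .  t=0,i=5
  [11] .#.## => .  t=0,i=3
  [10] .#.#. => .  t=0,i=1
  [9] .#..# => #  t=0,i=11
  [8] .#... => #  t=1,i=3
  [7] ..### => #  t=1,i=11
  [6] ..##. => #  t=0,i=16
  [5] ..#.# => .  t=0,i=0
  [4] ..#.. => #  t=0,i=13
  [3] ...## => .  t=1,i=10
  [2] ...#. => .  t=1,i=6
  [1] ....# => #  t=1,i=5
  [0] ..... => #  t=3,i=8
  bits 00001101001001001010001111010011 = 220505043

220505043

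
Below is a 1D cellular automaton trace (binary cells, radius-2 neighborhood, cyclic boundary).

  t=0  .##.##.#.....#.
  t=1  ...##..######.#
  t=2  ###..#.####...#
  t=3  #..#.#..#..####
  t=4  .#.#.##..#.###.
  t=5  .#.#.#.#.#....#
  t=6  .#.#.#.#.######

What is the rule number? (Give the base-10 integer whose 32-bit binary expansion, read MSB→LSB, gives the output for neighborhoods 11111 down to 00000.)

2339603375

  [31] ##### => #  t=1,i=9
  [30] ####. => .  t=1,i=11
  [29] ###.# => .  t=1,i=12
  [28] ###.. => .  t=2,i=2
  [27] ##.## => #  t=0,i=3
  [26] ##.#. => .  t=0,i=6
  [25] ##..# => #  t=1,i=5
  [24] ##... => #  t=2,i=11
  [23] #.### => .  t=2,i=7
  [22] #.##. => #  t=0,i=4
  [21] #.#.# => #  t=4,i=3
  [20] #.#.. => #  t=0,i=7
  [19] #..## => .  t=0,i=0
  [18] #..#. => .  t=2,i=4
  [17] #...# => #  t=1,i=1
  [16] #.... => #  t=0,i=9
  [15] .#### => #  t=1,i=8
  [14] .###. => .  t=4,i=12
  [13] .##.# => .  t=0,i=2
  [12] .##.. => .  t=1,i=4
  [11] .#.## => .  t=2,i=6
  [10] .#.#. => .  t=3,i=4
  [9] .#..# => #  t=0,i=14
  [8] .#... => #  t=0,i=8
  [7] ..### => #  t=1,i=7
  [6] ..##. => .  t=0,i=1
  [5] ..#.# => #  t=2,i=5
  [4] ..#.. => .  t=0,i=13
  [3] ...## => #  t=1,i=2
  [2] ...#. => #  t=0,i=12
  [1] ....# => #  t=0,i=11
  [0] ..... => #  t=0,i=10
  bits 10001011011100111000001110101111 = 2339603375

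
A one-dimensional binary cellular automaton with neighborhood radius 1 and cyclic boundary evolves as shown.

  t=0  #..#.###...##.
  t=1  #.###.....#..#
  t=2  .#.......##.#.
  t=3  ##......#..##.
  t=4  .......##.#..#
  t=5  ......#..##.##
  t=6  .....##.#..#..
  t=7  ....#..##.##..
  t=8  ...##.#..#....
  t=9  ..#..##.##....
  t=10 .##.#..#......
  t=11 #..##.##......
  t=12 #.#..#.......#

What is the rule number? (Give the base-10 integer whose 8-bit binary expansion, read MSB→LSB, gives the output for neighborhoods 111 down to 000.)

38

  nb ###: next=.  (t=0,i=6, bit7=0)
  nb ##.: next=.  (t=0,i=7, bit6=0)
  nb #.#: next=#  (t=0,i=4, bit5=1)
  nb #..: next=.  (t=0,i=1, bit4=0)
  nb .##: next=.  (t=0,i=5, bit3=0)
  nb .#.: next=#  (t=0,i=0, bit2=1)
  nb ..#: next=#  (t=0,i=2, bit1=1)
  nb ...: next=.  (t=0,i=9, bit0=0)
  bits 00100110 = 38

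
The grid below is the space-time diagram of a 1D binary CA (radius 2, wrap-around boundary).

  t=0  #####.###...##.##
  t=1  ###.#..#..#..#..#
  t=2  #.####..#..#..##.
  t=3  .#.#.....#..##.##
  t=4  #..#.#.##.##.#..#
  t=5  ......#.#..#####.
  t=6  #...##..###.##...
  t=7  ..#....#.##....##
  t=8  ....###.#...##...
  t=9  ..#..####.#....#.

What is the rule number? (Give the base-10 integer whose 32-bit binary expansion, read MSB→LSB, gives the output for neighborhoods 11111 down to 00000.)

2753292806

  [31] ##### => #  t=0,i=0
  [30] ####. => .  t=0,i=3
  [29] ###.# => #  t=0,i=4
  [28] ###.. => .  t=0,i=8
  [27] ##.## => .  t=0,i=5
  [26] ##.#. => #  t=1,i=3
  [25] ##..# => .  t=2,i=6
  [24] ##... => .  t=0,i=9
  [23] #.### => .  t=0,i=6
  [22] #.##. => .  t=3,i=15
  [21] #.#.# => .  t=2,i=0
  [20] #.#.. => #  t=1,i=4
  [19] #..## => #  t=1,i=15
  [18] #..#. => .  t=1,i=6
  [17] #...# => #  t=0,i=10
  [16] #.... => #  t=3,i=5
  [15] .#### => #  t=0,i=16
  [14] .###. => #  t=0,i=7
  [13] .##.# => #  t=0,i=13
  [12] .##.. => .  t=4,i=0
  [11] .#.## => #  t=2,i=1
  [10] .#.#. => .  t=3,i=2
  [9] .#..# => #  t=1,i=5
  [8] .#... => .  t=3,i=4
  [7] ..### => .  t=1,i=16
  [6] ..##. => .  t=0,i=12
  [5] ..#.# => .  t=4,i=3
  [4] ..#.. => .  t=1,i=7
  [3] ...## => .  t=0,i=11
  [2] ...#. => #  t=3,i=8
  [1] ....# => #  t=3,i=7
  [0] ..... => .  t=3,i=6
  bits 10100100000110111110101000000110 = 2753292806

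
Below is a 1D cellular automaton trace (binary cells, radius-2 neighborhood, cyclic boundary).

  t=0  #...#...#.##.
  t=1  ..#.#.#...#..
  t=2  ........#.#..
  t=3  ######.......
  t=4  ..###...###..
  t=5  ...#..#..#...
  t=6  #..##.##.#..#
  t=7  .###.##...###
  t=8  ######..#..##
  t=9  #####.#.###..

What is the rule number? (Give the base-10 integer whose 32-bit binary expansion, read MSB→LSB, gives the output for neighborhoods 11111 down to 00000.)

3939123793

  nb #####: next=#  (t=3,i=2, bit31=1)
  nb ####.: next=#  (t=3,i=4, bit30=1)
  nb ###.#: next=#  (t=7,i=3, bit29=1)
  nb ###..: next=.  (t=3,i=5, bit28=0)
  nb ##.##: next=#  (t=6,i=5, bit27=1)
  nb ##.#.: next=.  (t=0,i=12, bit26=0)
  nb ##..#: next=#  (t=6,i=1, bit25=1)
  nb ##...: next=.  (t=3,i=6, bit24=0)
  nb #.###: next=#  (t=7,i=1, bit23=1)
  nb #.##.: next=#  (t=0,i=10, bit22=1)
  nb #.#.#: next=.  (t=1,i=4, bit21=0)
  nb #.#..: next=.  (t=0,i=0, bit20=0)
  nb #..##: next=#  (t=6,i=2, bit19=1)
  nb #..#.: next=.  (t=5,i=5, bit18=0)
  nb #...#: next=#  (t=0,i=2, bit17=1)
  nb #....: next=.  (t=1,i=12, bit16=0)
  nb .####: next=.  (t=3,i=1, bit15=0)
  nb .###.: next=#  (t=4,i=3, bit14=1)
  nb .##.#: next=.  (t=0,i=11, bit13=0)
  nb .##..: next=.  (t=6,i=0, bit12=0)
  nb .#.##: next=.  (t=0,i=9, bit11=0)
  nb .#.#.: next=.  (t=1,i=3, bit10=0)
  nb .#..#: next=#  (t=5,i=4, bit9=1)
  nb .#...: next=.  (t=0,i=1, bit8=0)
  nb ..###: next=.  (t=3,i=0, bit7=0)
  nb ..##.: next=#  (t=6,i=3, bit6=1)
  nb ..#.#: next=.  (t=0,i=8, bit5=0)
  nb ..#..: next=#  (t=0,i=4, bit4=1)
  nb ...##: next=.  (t=3,i=12, bit3=0)
  nb ...#.: next=.  (t=0,i=3, bit2=0)
  nb ....#: next=.  (t=1,i=0, bit1=0)
  nb .....: next=#  (t=2,i=0, bit0=1)
  bits 11101010110010100100001001010001 = 3939123793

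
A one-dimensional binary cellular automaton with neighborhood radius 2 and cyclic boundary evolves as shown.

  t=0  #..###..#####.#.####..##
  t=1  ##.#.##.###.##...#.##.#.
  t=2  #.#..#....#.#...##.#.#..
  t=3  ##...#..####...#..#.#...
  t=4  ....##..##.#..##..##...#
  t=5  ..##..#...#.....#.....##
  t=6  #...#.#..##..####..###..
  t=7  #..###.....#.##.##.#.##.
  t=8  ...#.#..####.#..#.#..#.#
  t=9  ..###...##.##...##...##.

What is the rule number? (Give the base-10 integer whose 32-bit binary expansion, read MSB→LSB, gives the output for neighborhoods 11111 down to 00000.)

3057681599

  nb #####: next=#  (t=0,i=10, bit31=1)
  nb ####.: next=.  (t=0,i=11, bit30=0)
  nb ###.#: next=#  (t=0,i=12, bit29=1)
  nb ###..: next=#  (t=0,i=0, bit28=1)
  nb ##.##: next=.  (t=1,i=7, bit27=0)
  nb ##.#.: next=#  (t=0,i=13, bit26=1)
  nb ##..#: next=#  (t=0,i=1, bit25=1)
  nb ##...: next=.  (t=1,i=14, bit24=0)
  nb #.###: next=.  (t=0,i=16, bit23=0)
  nb #.##.: next=#  (t=1,i=0, bit22=1)
  nb #.#.#: next=.  (t=0,i=14, bit21=0)
  nb #.#..: next=.  (t=2,i=2, bit20=0)
  nb #..##: next=.  (t=0,i=2, bit19=0)
  nb #..#.: next=.  (t=2,i=4, bit18=0)
  nb #...#: next=.  (t=1,i=15, bit17=0)
  nb #....: next=.  (t=2,i=7, bit16=0)
  nb .####: next=#  (t=0,i=9, bit15=1)
  nb .###.: next=.  (t=0,i=4, bit14=0)
  nb .##.#: next=.  (t=1,i=1, bit13=0)
  nb .##..: next=.  (t=1,i=13, bit12=0)
  nb .#.##: next=.  (t=0,i=15, bit11=0)
  nb .#.#.: next=#  (t=2,i=1, bit10=1)
  nb .#..#: next=.  (t=2,i=3, bit9=0)
  nb .#...: next=.  (t=2,i=6, bit8=0)
  nb ..###: next=#  (t=0,i=3, bit7=1)
  nb ..##.: next=.  (t=2,i=16, bit6=0)
  nb ..#.#: next=#  (t=1,i=17, bit5=1)
  nb ..#..: next=#  (t=2,i=5, bit4=1)
  nb ...##: next=#  (t=2,i=15, bit3=1)
  nb ...#.: next=#  (t=1,i=16, bit2=1)
  nb ....#: next=#  (t=2,i=8, bit1=1)
  nb .....: next=#  (t=5,i=13, bit0=1)
  bits 10110110010000001000010010111111 = 3057681599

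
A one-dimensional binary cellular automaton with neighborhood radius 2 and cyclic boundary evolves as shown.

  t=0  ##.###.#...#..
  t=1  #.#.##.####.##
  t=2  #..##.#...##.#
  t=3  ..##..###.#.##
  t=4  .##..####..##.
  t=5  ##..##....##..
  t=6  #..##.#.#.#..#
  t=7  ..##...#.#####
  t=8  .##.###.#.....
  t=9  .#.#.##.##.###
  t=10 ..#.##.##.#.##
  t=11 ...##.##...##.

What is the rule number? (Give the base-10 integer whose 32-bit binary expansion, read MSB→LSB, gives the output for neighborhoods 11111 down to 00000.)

  #####|.  b31=0 t=7,i=11
  ####.|.  b30=0 t=1,i=9
  ###.#|#  b29=1 t=0,i=5
  ###..|.  b28=0 t=4,i=8
  ##.##|#  b27=1 t=0,i=2
  ##.#.|.  b26=0 t=0,i=6
  ##..#|.  b25=0 t=2,i=1
  ##...|#  b24=1 t=5,i=6
  #.###|.  b23=0 t=0,i=3
  #.##.|#  b22=1 t=1,i=4
  #.#.#|.  b21=0 t=1,i=2
  #.#..|#  b20=1 t=0,i=7
  #..##|#  b19=1 t=0,i=13
  #..#.|.  b18=0 t=10,i=1
  #...#|#  b17=1 t=0,i=9
  #....|.  b16=0 t=5,i=7
  .####|.  b15=0 t=1,i=8
  .###.|#  b14=1 t=0,i=4
  .##.#|.  b13=0 t=0,i=1
  .##..|.  b12=0 t=2,i=0
  .#.##|#  b11=1 t=1,i=3
  .#.#.|#  b10=1 t=6,i=7
  .#..#|#  b9=1 t=0,i=12
  .#...|#  b8=1 t=0,i=8
  ..###|#  b7=1 t=3,i=6
  ..##.|#  b6=1 t=0,i=0
  ..#.#|.  b5=0 t=7,i=7
  ..#..|.  b4=0 t=0,i=11
  ...##|.  b3=0 t=2,i=9
  ...#.|#  b2=1 t=0,i=10
  ....#|#  b1=1 t=5,i=8
  .....|#  b0=1 t=8,i=11
  bits 00101001010110100100111111000111 = 693784519

693784519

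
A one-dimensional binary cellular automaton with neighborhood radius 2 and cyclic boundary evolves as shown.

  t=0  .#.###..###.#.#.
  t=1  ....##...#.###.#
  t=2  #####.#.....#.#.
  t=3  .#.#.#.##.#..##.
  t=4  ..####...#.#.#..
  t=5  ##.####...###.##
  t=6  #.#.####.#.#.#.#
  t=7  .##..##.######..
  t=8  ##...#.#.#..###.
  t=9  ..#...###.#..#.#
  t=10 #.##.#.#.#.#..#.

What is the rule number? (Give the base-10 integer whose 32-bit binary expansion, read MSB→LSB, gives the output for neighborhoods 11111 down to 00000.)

  nb #####: next=.  (t=2,i=2, bit31=0)
  nb ####.: next=#  (t=2,i=3, bit30=1)
  nb ###.#: next=.  (t=0,i=10, bit29=0)
  nb ###..: next=#  (t=0,i=5, bit28=1)
  nb ##.##: next=#  (t=5,i=2, bit27=1)
  nb ##.#.: next=#  (t=0,i=11, bit26=1)
  nb ##..#: next=.  (t=0,i=6, bit25=0)
  nb ##...: next=#  (t=1,i=6, bit24=1)
  nb #.###: next=.  (t=0,i=3, bit23=0)
  nb #.##.: next=.  (t=3,i=7, bit22=0)
  nb #.#.#: next=#  (t=0,i=12, bit21=1)
  nb #.#..: next=.  (t=0,i=14, bit20=0)
  nb #..##: next=.  (t=0,i=7, bit19=0)
  nb #..#.: next=.  (t=0,i=0, bit18=0)
  nb #...#: next=.  (t=1,i=7, bit17=0)
  nb #....: next=#  (t=1,i=1, bit16=1)
  nb .####: next=#  (t=2,i=1, bit15=1)
  nb .###.: next=#  (t=0,i=4, bit14=1)
  nb .##.#: next=.  (t=3,i=8, bit13=0)
  nb .##..: next=.  (t=1,i=5, bit12=0)
  nb .#.##: next=.  (t=0,i=2, bit11=0)
  nb .#.#.: next=#  (t=0,i=13, bit10=1)
  nb .#..#: next=#  (t=0,i=15, bit9=1)
  nb .#...: next=#  (t=1,i=0, bit8=1)
  nb ..###: next=.  (t=0,i=8, bit7=0)
  nb ..##.: next=#  (t=1,i=4, bit6=1)
  nb ..#.#: next=.  (t=0,i=1, bit5=0)
  nb ..#..: next=#  (t=9,i=2, bit4=1)
  nb ...##: next=#  (t=1,i=3, bit3=1)
  nb ...#.: next=.  (t=1,i=8, bit2=0)
  nb ....#: next=#  (t=1,i=2, bit1=1)
  nb .....: next=.  (t=2,i=9, bit0=0)
  bits 01011101001000011100011101011010 = 1562494810

1562494810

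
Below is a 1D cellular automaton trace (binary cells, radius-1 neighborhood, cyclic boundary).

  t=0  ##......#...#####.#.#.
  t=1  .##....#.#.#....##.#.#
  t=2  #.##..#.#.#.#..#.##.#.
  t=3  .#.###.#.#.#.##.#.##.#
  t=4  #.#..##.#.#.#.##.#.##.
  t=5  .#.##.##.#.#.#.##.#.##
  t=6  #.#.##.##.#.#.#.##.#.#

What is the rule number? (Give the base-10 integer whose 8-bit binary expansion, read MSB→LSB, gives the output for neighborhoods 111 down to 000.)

  nb ###: next=.  (t=0,i=13, bit7=0)
  nb ##.: next=#  (t=0,i=1, bit6=1)
  nb #.#: next=#  (t=0,i=17, bit5=1)
  nb #..: next=#  (t=0,i=2, bit4=1)
  nb .##: next=.  (t=0,i=0, bit3=0)
  nb .#.: next=.  (t=0,i=8, bit2=0)
  nb ..#: next=#  (t=0,i=7, bit1=1)
  nb ...: next=.  (t=0,i=3, bit0=0)
  bits 01110010 = 114

114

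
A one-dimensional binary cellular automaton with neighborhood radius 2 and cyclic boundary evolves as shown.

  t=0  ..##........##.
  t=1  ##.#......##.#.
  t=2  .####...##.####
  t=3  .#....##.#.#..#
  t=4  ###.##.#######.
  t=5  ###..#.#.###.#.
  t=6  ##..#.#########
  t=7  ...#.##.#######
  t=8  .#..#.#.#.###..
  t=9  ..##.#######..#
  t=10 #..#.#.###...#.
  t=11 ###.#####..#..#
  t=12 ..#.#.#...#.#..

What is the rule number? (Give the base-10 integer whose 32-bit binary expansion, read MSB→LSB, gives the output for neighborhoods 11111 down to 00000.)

2763423498

  [31] ##### => #  t=4,i=9
  [30] ####. => .  t=2,i=3
  [29] ###.# => #  t=2,i=14
  [28] ###.. => .  t=2,i=4
  [27] ##.## => .  t=2,i=0
  [26] ##.#. => #  t=1,i=2
  [25] ##..# => .  t=5,i=3
  [24] ##... => .  t=0,i=4
  [23] #.### => #  t=2,i=1
  [22] #.##. => .  t=1,i=0
  [21] #.#.# => #  t=1,i=13
  [20] #.#.. => #  t=1,i=3
  [19] #..## => .  t=9,i=1
  [18] #..#. => #  t=3,i=13
  [17] #...# => #  t=0,i=0
  [16] #.... => .  t=0,i=5
  [15] .#### => .  t=2,i=2
  [14] .###. => #  t=4,i=1
  [13] .##.# => #  t=1,i=1
  [12] .##.. => #  t=0,i=3
  [11] .#.## => #  t=1,i=14
  [10] .#.#. => #  t=3,i=0
  [9] .#..# => #  t=3,i=12
  [8] .#... => #  t=1,i=4
  [7] ..### => .  t=11,i=14
  [6] ..##. => .  t=0,i=2
  [5] ..#.# => .  t=3,i=14
  [4] ..#.. => .  t=8,i=1
  [3] ...## => #  t=0,i=1
  [2] ...#. => .  t=7,i=2
  [1] ....# => #  t=0,i=10
  [0] ..... => .  t=0,i=6
  bits 10100100101101100111111100001010 = 2763423498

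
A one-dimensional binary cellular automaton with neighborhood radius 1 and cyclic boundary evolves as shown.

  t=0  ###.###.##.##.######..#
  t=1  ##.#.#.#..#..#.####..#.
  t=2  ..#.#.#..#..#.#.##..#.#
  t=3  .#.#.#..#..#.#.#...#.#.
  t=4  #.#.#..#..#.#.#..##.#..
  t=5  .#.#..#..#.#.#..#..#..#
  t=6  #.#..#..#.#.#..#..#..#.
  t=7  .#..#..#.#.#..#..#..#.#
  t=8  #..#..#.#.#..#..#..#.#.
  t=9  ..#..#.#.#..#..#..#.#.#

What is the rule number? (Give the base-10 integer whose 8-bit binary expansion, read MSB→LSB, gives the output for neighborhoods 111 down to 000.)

  nb ###: next=#  (t=0,i=0, bit7=1)
  nb ##.: next=.  (t=0,i=2, bit6=0)
  nb #.#: next=#  (t=0,i=3, bit5=1)
  nb #..: next=.  (t=0,i=20, bit4=0)
  nb .##: next=.  (t=0,i=4, bit3=0)
  nb .#.: next=.  (t=1,i=3, bit2=0)
  nb ..#: next=#  (t=0,i=21, bit1=1)
  nb ...: next=#  (t=3,i=17, bit0=1)
  bits 10100011 = 163

163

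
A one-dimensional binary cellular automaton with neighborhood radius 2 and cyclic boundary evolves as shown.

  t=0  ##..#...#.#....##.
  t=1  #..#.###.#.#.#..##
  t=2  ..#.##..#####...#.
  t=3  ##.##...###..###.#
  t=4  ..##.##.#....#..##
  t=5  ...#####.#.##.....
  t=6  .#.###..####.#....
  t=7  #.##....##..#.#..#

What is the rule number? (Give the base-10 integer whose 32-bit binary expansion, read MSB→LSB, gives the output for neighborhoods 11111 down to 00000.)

2380705158

  ##### -> #   bit 31 = 1  t=2,i=10
  ####. -> .   bit 30 = 0  t=2,i=11
  ###.# -> .   bit 29 = 0  t=1,i=7
  ###.. -> .   bit 28 = 0  t=1,i=0
  ##.## -> #   bit 27 = 1  t=0,i=17
  ##.#. -> #   bit 26 = 1  t=1,i=8
  ##..# -> .   bit 25 = 0  t=0,i=2
  ##... -> #   bit 24 = 1  t=2,i=13
  #.### -> #   bit 23 = 1  t=1,i=5
  #.##. -> #   bit 22 = 1  t=0,i=0
  #.#.# -> #   bit 21 = 1  t=1,i=9
  #.#.. -> .   bit 20 = 0  t=0,i=10
  #..## -> .   bit 19 = 0  t=1,i=15
  #..#. -> #   bit 18 = 1  t=0,i=3
  #...# -> #   bit 17 = 1  t=0,i=6
  #.... -> .   bit 16 = 0  t=0,i=12
  .#### -> #   bit 15 = 1  t=2,i=9
  .###. -> .   bit 14 = 0  t=1,i=6
  .##.# -> #   bit 13 = 1  t=0,i=16
  .##.. -> .   bit 12 = 0  t=0,i=1
  .#.## -> #   bit 11 = 1  t=1,i=4
  .#.#. -> #   bit 10 = 1  t=0,i=9
  .#..# -> .   bit 9 = 0  t=1,i=14
  .#... -> #   bit 8 = 1  t=0,i=5
  ..### -> #   bit 7 = 1  t=1,i=16
  ..##. -> .   bit 6 = 0  t=0,i=15
  ..#.# -> .   bit 5 = 0  t=0,i=8
  ..#.. -> .   bit 4 = 0  t=0,i=4
  ...## -> .   bit 3 = 0  t=0,i=14
  ...#. -> #   bit 2 = 1  t=0,i=7
  ....# -> #   bit 1 = 1  t=0,i=13
  ..... -> .   bit 0 = 0  t=5,i=0
  bits 10001101111001101010110110000110 = 2380705158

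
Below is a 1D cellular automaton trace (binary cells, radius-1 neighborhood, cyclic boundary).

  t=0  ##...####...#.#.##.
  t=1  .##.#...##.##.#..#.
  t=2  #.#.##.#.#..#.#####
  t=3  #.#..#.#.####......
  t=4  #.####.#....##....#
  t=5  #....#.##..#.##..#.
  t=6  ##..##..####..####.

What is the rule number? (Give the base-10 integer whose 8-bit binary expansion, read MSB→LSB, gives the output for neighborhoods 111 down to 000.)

86

  nb ###: next=.  (t=0,i=6, bit7=0)
  nb ##.: next=#  (t=0,i=1, bit6=1)
  nb #.#: next=.  (t=0,i=13, bit5=0)
  nb #..: next=#  (t=0,i=2, bit4=1)
  nb .##: next=.  (t=0,i=0, bit3=0)
  nb .#.: next=#  (t=0,i=12, bit2=1)
  nb ..#: next=#  (t=0,i=4, bit1=1)
  nb ...: next=.  (t=0,i=3, bit0=0)
  bits 01010110 = 86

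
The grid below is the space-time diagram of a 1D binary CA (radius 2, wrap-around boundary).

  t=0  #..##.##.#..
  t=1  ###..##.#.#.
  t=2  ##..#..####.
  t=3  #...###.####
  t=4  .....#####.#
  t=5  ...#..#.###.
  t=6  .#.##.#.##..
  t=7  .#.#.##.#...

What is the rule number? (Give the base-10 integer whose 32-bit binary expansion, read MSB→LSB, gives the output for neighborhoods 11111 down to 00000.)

  [31] ##### => .  t=3,i=10
  [30] ####. => #  t=2,i=9
  [29] ###.# => #  t=2,i=10
  [28] ###.. => .  t=1,i=2
  [27] ##.## => #  t=0,i=5
  [26] ##.#. => #  t=0,i=8
  [25] ##..# => .  t=1,i=3
  [24] ##... => .  t=3,i=1
  [23] #.### => #  t=1,i=0
  [22] #.##. => #  t=0,i=6
  [21] #.#.# => #  t=1,i=8
  [20] #.#.. => .  t=0,i=9
  [19] #..## => #  t=0,i=2
  [18] #..#. => .  t=0,i=11
  [17] #...# => .  t=3,i=2
  [16] #.... => .  t=4,i=1
  [15] .#### => #  t=2,i=8
  [14] .###. => #  t=1,i=1
  [13] .##.# => .  t=0,i=4
  [12] .##.. => .  t=2,i=1
  [11] .#.## => .  t=1,i=11
  [10] .#.#. => #  t=1,i=9
  [9] .#..# => #  t=0,i=1
  [8] .#... => .  t=4,i=0
  [7] ..### => .  t=2,i=7
  [6] ..##. => .  t=0,i=3
  [5] ..#.# => #  t=5,i=6
  [4] ..#.. => #  t=0,i=0
  [3] ...## => .  t=3,i=3
  [2] ...#. => .  t=5,i=2
  [1] ....# => #  t=4,i=3
  [0] ..... => .  t=4,i=2
  bits 01101100111010001100011000110010 = 1827194418

1827194418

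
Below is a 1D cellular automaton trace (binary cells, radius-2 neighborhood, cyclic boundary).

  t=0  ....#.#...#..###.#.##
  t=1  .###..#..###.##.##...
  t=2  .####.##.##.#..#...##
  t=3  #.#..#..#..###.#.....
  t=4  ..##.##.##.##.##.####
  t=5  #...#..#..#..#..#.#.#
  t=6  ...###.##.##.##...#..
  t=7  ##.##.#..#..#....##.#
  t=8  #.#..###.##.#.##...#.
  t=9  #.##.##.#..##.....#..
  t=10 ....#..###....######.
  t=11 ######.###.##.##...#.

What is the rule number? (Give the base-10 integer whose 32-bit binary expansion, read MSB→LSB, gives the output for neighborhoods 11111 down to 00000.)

  nb #####: next=.  (t=10,i=16, bit31=0)
  nb ####.: next=.  (t=2,i=3, bit30=0)
  nb ###.#: next=.  (t=0,i=15, bit29=0)
  nb ###..: next=#  (t=1,i=3, bit28=1)
  nb ##.##: next=#  (t=1,i=12, bit27=1)
  nb ##.#.: next=#  (t=0,i=16, bit26=1)
  nb ##..#: next=#  (t=1,i=4, bit25=1)
  nb ##...: next=.  (t=0,i=0, bit24=0)
  nb #.###: next=.  (t=2,i=1, bit23=0)
  nb #.##.: next=.  (t=0,i=19, bit22=0)
  nb #.#.#: next=#  (t=0,i=17, bit21=1)
  nb #.#..: next=#  (t=0,i=6, bit20=1)
  nb #..##: next=.  (t=0,i=12, bit19=0)
  nb #..#.: next=.  (t=1,i=5, bit18=0)
  nb #...#: next=.  (t=0,i=8, bit17=0)
  nb #....: next=#  (t=0,i=1, bit16=1)
  nb .####: next=#  (t=2,i=2, bit15=1)
  nb .###.: next=#  (t=0,i=14, bit14=1)
  nb .##.#: next=.  (t=1,i=14, bit13=0)
  nb .##..: next=.  (t=0,i=20, bit12=0)
  nb .#.##: next=.  (t=0,i=18, bit11=0)
  nb .#.#.: next=.  (t=0,i=5, bit10=0)
  nb .#..#: next=#  (t=0,i=11, bit9=1)
  nb .#...: next=.  (t=0,i=7, bit8=0)
  nb ..###: next=#  (t=0,i=13, bit7=1)
  nb ..##.: next=.  (t=2,i=19, bit6=0)
  nb ..#.#: next=.  (t=0,i=4, bit5=0)
  nb ..#..: next=#  (t=0,i=10, bit4=1)
  nb ...##: next=.  (t=1,i=0, bit3=0)
  nb ...#.: next=#  (t=0,i=3, bit2=1)
  nb ....#: next=#  (t=0,i=2, bit1=1)
  nb .....: next=#  (t=3,i=18, bit0=1)
  bits 00011110001100011100001010010111 = 506577559

506577559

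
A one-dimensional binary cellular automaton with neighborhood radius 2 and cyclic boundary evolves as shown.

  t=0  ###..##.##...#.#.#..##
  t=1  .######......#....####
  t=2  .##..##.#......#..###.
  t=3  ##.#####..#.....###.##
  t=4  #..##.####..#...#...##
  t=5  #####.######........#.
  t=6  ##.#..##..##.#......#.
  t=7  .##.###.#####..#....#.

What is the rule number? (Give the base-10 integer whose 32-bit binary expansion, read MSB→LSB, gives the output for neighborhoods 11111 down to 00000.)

  [31] ##### => .  t=0,i=0
  [30] ####. => #  t=0,i=1
  [29] ###.# => .  t=1,i=21
  [28] ###.. => #  t=0,i=2
  [27] ##.## => .  t=0,i=7
  [26] ##.#. => #  t=2,i=7
  [25] ##..# => #  t=0,i=3
  [24] ##... => .  t=0,i=10
  [23] #.### => #  t=1,i=1
  [22] #.##. => .  t=0,i=8
  [21] #.#.# => .  t=0,i=15
  [20] #.#.. => .  t=0,i=17
  [19] #..## => #  t=0,i=4
  [18] #..#. => #  t=3,i=9
  [17] #...# => .  t=0,i=11
  [16] #.... => #  t=1,i=8
  [15] .#### => #  t=0,i=21
  [14] .###. => .  t=2,i=19
  [13] .##.# => #  t=0,i=6
  [12] .##.. => .  t=0,i=9
  [11] .#.## => .  t=5,i=21
  [10] .#.#. => .  t=0,i=14
  [9] .#..# => #  t=0,i=18
  [8] .#... => .  t=1,i=14
  [7] ..### => #  t=0,i=20
  [6] ..##. => #  t=0,i=5
  [5] ..#.# => #  t=0,i=13
  [4] ..#.. => .  t=1,i=13
  [3] ...## => .  t=1,i=17
  [2] ...#. => .  t=0,i=12
  [1] ....# => .  t=1,i=11
  [0] ..... => .  t=1,i=9
  bits 01010110100011011010001011100000 = 1452122848

1452122848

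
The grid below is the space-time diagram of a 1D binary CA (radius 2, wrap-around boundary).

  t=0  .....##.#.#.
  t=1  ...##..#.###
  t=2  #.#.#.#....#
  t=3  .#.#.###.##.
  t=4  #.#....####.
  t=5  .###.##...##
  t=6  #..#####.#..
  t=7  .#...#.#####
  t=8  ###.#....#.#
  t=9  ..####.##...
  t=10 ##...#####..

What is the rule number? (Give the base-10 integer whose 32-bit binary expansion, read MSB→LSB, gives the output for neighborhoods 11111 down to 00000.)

  [31] ##### => #  t=6,i=5
  [30] ####. => .  t=4,i=9
  [29] ###.# => #  t=3,i=7
  [28] ###.. => #  t=1,i=11
  [27] ##.## => #  t=3,i=8
  [26] ##.#. => #  t=0,i=7
  [25] ##..# => .  t=1,i=5
  [24] ##... => #  t=1,i=0
  [23] #.### => .  t=1,i=9
  [22] #.##. => #  t=3,i=9
  [21] #.#.# => .  t=0,i=8
  [20] #.#.. => #  t=0,i=10
  [19] #..## => .  t=6,i=2
  [18] #..#. => #  t=1,i=6
  [17] #...# => .  t=1,i=1
  [16] #.... => .  t=0,i=0
  [15] .#### => .  t=4,i=8
  [14] .###. => .  t=1,i=10
  [13] .##.# => .  t=0,i=6
  [12] .##.. => #  t=1,i=4
  [11] .#.## => .  t=1,i=8
  [10] .#.#. => #  t=0,i=9
  [9] .#..# => #  t=6,i=1
  [8] .#... => #  t=0,i=11
  [7] ..### => .  t=4,i=7
  [6] ..##. => .  t=0,i=5
  [5] ..#.# => .  t=1,i=7
  [4] ..#.. => .  t=6,i=0
  [3] ...## => #  t=0,i=4
  [2] ...#. => #  t=7,i=4
  [1] ....# => #  t=0,i=3
  [0] ..... => .  t=0,i=1
  bits 10111101010101000001011100001110 = 3176404750

3176404750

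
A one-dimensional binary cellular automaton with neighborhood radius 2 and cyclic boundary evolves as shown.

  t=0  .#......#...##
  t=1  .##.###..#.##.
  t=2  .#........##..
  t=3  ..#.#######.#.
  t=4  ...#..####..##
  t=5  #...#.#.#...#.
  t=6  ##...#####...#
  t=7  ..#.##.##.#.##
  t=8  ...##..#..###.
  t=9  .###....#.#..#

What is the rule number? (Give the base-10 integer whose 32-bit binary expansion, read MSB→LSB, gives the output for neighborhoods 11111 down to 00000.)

  #####|#  b31=1 t=3,i=6
  ####.|#  b30=1 t=3,i=9
  ###.#|.  b29=0 t=3,i=10
  ###..|.  b28=0 t=1,i=6
  ##.##|.  b27=0 t=1,i=3
  ##.#.|.  b26=0 t=0,i=0
  ##..#|.  b25=0 t=1,i=7
  ##...|#  b24=1 t=2,i=12
  #.###|.  b23=0 t=1,i=4
  #.##.|#  b22=1 t=1,i=11
  #.#.#|#  b21=1 t=5,i=6
  #.#..|#  b20=1 t=0,i=1
  #..##|.  b19=0 t=1,i=0
  #..#.|.  b18=0 t=1,i=8
  #...#|.  b17=0 t=0,i=10
  #....|.  b16=0 t=0,i=3
  .####|.  b15=0 t=3,i=5
  .###.|.  b14=0 t=1,i=5
  .##.#|.  b13=0 t=0,i=13
  .##..|.  b12=0 t=1,i=12
  .#.##|#  b11=1 t=1,i=10
  .#.#.|#  b10=1 t=5,i=5
  .#..#|#  b9=1 t=4,i=4
  .#...|#  b8=1 t=0,i=2
  ..###|#  b7=1 t=4,i=6
  ..##.|#  b6=1 t=0,i=12
  ..#.#|.  b5=0 t=1,i=9
  ..#..|.  b4=0 t=0,i=8
  ...##|#  b3=1 t=0,i=11
  ...#.|.  b2=0 t=0,i=7
  ....#|#  b1=1 t=0,i=6
  .....|#  b0=1 t=0,i=4
  bits 11000001011100000000111111001011 = 3245346763

3245346763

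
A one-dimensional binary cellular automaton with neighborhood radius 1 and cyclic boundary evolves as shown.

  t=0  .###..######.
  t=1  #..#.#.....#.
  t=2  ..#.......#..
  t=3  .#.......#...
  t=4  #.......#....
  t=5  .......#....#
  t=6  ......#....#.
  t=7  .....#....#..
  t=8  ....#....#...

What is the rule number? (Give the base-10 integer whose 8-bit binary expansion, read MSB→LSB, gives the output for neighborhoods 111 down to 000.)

66

  ###|.  b7=0 t=0,i=2
  ##.|#  b6=1 t=0,i=3
  #.#|.  b5=0 t=1,i=4
  #..|.  b4=0 t=0,i=4
  .##|.  b3=0 t=0,i=1
  .#.|.  b2=0 t=1,i=0
  ..#|#  b1=1 t=0,i=0
  ...|.  b0=0 t=1,i=7
  bits 01000010 = 66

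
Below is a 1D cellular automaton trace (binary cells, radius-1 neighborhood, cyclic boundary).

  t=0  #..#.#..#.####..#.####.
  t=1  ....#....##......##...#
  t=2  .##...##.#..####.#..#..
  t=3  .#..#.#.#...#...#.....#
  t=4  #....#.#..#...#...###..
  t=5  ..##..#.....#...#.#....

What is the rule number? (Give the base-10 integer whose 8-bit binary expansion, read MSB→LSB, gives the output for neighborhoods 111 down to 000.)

  ###|.  b7=0 t=0,i=11
  ##.|.  b6=0 t=0,i=13
  #.#|#  b5=1 t=0,i=4
  #..|.  b4=0 t=0,i=1
  .##|#  b3=1 t=0,i=10
  .#.|.  b2=0 t=0,i=0
  ..#|.  b1=0 t=0,i=2
  ...|#  b0=1 t=1,i=1
  bits 00101001 = 41

41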